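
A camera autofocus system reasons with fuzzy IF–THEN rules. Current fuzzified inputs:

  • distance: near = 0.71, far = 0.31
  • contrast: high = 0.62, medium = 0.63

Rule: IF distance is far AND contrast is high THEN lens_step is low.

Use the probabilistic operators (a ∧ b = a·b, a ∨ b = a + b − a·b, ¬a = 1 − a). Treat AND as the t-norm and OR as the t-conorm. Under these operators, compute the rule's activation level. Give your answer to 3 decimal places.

firing strength: far=0.31, high=0.62; AND[a·b] → w = 0.1922

0.192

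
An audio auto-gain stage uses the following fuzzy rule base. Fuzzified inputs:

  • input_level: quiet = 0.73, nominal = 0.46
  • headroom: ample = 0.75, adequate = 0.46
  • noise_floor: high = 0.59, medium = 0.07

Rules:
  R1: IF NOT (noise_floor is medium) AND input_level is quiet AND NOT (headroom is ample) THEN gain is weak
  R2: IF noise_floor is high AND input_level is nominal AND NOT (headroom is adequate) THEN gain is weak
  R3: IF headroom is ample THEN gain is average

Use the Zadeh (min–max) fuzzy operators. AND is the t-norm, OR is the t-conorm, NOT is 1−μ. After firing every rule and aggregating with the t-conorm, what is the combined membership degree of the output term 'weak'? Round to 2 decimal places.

0.46

R1: ¬medium=1−0.07=0.93, quiet=0.73, ¬ample=1−0.75=0.25; AND[min(a, b)] → w = 0.25
R2: high=0.59, nominal=0.46, ¬adequate=1−0.46=0.54; AND[min(a, b)] → w = 0.46
R3: ample=0.75 → w = 0.75
Rules with consequent 'weak': {R1, R2} → strengths 0.25, 0.46
Aggregate via t-conorm [max(a, b)]: 0.46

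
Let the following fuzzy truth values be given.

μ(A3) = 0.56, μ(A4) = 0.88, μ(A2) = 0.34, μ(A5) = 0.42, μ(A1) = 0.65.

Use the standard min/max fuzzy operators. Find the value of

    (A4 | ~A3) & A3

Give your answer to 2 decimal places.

0.56

~A3 = 1 − 0.56 = 0.44
A4 | ~A3 = max(a, b) on (0.88, 0.44) = 0.88
(A4 | ~A3) & A3 = min(a, b) on (0.88, 0.56) = 0.56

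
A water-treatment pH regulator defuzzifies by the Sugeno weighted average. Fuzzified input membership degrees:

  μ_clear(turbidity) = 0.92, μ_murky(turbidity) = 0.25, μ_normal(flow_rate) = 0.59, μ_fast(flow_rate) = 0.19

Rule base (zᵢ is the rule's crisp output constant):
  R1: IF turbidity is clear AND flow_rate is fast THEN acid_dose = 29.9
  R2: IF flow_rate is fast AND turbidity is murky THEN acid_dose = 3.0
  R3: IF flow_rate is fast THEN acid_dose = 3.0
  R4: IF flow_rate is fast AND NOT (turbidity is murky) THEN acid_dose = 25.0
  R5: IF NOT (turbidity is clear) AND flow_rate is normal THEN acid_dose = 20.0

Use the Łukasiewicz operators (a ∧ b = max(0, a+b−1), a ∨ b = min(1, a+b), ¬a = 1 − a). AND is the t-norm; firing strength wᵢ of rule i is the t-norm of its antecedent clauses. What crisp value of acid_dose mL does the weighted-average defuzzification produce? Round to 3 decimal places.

R1 (z=29.9): clear=0.92, fast=0.19; AND[max(0, a+b−1)] → w = 0.11
R2 (z=3.0): fast=0.19, murky=0.25; AND[max(0, a+b−1)] → w = 0.00
R3 (z=3.0): fast=0.19 → w = 0.19
R4 (z=25.0): fast=0.19, ¬murky=1−0.25=0.75; AND[max(0, a+b−1)] → w = 0.00
R5 (z=20.0): ¬clear=1−0.92=0.08, normal=0.59; AND[max(0, a+b−1)] → w = 0.00
Weighted average = (0.11·29.9 + 0.00·3.0 + 0.19·3.0 + 0.00·25.0 + 0.00·20.0) / (0.11 + 0.00 + 0.19 + 0.00 + 0.00)
  = 3.8590 / 0.3000 = 12.863

12.863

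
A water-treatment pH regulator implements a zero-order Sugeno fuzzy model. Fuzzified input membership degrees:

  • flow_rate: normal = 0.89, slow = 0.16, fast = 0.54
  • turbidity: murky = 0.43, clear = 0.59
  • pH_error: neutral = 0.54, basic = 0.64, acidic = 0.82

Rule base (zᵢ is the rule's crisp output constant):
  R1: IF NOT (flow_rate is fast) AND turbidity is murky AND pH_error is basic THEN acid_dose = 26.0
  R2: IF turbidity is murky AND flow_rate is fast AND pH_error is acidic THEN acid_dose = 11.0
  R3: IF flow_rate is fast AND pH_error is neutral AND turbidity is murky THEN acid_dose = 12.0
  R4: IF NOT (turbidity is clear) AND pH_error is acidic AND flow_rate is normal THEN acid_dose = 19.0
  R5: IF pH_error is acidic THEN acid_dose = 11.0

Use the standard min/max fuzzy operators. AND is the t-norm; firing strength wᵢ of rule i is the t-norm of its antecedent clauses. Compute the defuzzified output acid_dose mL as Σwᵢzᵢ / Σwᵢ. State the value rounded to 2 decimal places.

R1 (z=26.0): ¬fast=1−0.54=0.46, murky=0.43, basic=0.64; AND[min(a, b)] → w = 0.43
R2 (z=11.0): murky=0.43, fast=0.54, acidic=0.82; AND[min(a, b)] → w = 0.43
R3 (z=12.0): fast=0.54, neutral=0.54, murky=0.43; AND[min(a, b)] → w = 0.43
R4 (z=19.0): ¬clear=1−0.59=0.41, acidic=0.82, normal=0.89; AND[min(a, b)] → w = 0.41
R5 (z=11.0): acidic=0.82 → w = 0.82
Weighted average = (0.43·26.0 + 0.43·11.0 + 0.43·12.0 + 0.41·19.0 + 0.82·11.0) / (0.43 + 0.43 + 0.43 + 0.41 + 0.82)
  = 37.8800 / 2.5200 = 15.03

15.03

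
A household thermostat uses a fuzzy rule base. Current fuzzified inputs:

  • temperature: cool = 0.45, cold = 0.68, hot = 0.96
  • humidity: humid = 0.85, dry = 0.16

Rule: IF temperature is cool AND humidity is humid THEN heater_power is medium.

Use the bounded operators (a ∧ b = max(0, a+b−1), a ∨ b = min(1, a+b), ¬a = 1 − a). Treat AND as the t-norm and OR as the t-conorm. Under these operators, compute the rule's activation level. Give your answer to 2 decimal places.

firing strength: cool=0.45, humid=0.85; AND[max(0, a+b−1)] → w = 0.30

0.30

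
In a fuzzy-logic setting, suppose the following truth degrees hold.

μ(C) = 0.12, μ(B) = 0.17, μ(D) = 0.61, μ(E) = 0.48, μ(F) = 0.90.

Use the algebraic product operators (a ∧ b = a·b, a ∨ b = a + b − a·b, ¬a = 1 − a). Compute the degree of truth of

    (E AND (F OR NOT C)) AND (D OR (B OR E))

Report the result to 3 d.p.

NOT C = 1 − 0.1200 = 0.8800
F OR NOT C = a + b − a·b on (0.9000, 0.8800) = 0.9880
E AND (F OR NOT C) = a·b on (0.4800, 0.9880) = 0.4742
B OR E = a + b − a·b on (0.1700, 0.4800) = 0.5684
D OR (B OR E) = a + b − a·b on (0.6100, 0.5684) = 0.8317
(E AND (F OR NOT C)) AND (D OR (B OR E)) = a·b on (0.4742, 0.8317) = 0.3944

0.394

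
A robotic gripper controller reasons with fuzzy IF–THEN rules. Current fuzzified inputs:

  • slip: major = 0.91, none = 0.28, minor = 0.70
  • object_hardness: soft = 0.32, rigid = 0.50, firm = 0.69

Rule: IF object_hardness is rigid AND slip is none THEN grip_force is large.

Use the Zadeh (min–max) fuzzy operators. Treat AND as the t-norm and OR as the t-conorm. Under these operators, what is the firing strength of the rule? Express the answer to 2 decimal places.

firing strength: rigid=0.50, none=0.28; AND[min(a, b)] → w = 0.28

0.28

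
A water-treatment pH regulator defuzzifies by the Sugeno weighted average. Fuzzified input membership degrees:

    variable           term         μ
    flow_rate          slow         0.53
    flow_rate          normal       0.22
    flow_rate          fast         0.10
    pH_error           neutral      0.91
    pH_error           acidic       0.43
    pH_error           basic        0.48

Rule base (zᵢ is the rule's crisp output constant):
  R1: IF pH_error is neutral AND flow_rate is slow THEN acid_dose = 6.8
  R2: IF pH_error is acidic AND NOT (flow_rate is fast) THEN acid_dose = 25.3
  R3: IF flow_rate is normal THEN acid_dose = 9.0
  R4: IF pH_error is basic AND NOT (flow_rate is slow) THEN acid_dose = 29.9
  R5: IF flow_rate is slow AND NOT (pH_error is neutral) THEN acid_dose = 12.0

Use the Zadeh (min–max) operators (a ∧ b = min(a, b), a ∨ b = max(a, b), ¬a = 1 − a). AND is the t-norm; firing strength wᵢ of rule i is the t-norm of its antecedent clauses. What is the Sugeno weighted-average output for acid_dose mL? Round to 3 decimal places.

18.159

R1 (z=6.8): neutral=0.91, slow=0.53; AND[min(a, b)] → w = 0.53
R2 (z=25.3): acidic=0.43, ¬fast=1−0.10=0.90; AND[min(a, b)] → w = 0.43
R3 (z=9.0): normal=0.22 → w = 0.22
R4 (z=29.9): basic=0.48, ¬slow=1−0.53=0.47; AND[min(a, b)] → w = 0.47
R5 (z=12.0): slow=0.53, ¬neutral=1−0.91=0.09; AND[min(a, b)] → w = 0.09
Weighted average = (0.53·6.8 + 0.43·25.3 + 0.22·9.0 + 0.47·29.9 + 0.09·12.0) / (0.53 + 0.43 + 0.22 + 0.47 + 0.09)
  = 31.5960 / 1.7400 = 18.159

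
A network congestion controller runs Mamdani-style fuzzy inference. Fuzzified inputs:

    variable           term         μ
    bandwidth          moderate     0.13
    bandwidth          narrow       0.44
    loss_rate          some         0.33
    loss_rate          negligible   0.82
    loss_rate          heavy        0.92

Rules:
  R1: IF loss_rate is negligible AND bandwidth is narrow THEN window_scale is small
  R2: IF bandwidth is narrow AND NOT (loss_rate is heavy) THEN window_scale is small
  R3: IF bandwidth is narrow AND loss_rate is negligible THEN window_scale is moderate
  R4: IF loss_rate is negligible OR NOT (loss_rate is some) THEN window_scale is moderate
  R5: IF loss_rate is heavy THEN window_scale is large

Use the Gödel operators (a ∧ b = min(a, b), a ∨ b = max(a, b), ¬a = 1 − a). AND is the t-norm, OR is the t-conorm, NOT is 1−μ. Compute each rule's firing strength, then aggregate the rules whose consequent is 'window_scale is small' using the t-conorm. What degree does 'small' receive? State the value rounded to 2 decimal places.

0.44

R1: negligible=0.82, narrow=0.44; AND[min(a, b)] → w = 0.44
R2: narrow=0.44, ¬heavy=1−0.92=0.08; AND[min(a, b)] → w = 0.08
R3: narrow=0.44, negligible=0.82; AND[min(a, b)] → w = 0.44
R4: negligible=0.82, ¬some=1−0.33=0.67; OR[max(a, b)] → w = 0.82
R5: heavy=0.92 → w = 0.92
Rules with consequent 'small': {R1, R2} → strengths 0.44, 0.08
Aggregate via t-conorm [max(a, b)]: 0.44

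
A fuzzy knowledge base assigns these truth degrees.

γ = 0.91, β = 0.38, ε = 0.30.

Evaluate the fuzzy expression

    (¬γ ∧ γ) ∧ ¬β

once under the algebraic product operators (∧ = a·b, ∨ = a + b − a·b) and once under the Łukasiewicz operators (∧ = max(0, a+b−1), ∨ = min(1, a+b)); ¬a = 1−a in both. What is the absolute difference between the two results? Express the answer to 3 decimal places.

0.051

Under algebraic product:
  ¬γ = 1 − 0.9100 = 0.0900
  ¬γ ∧ γ = a·b on (0.0900, 0.9100) = 0.0819
  ¬β = 1 − 0.3800 = 0.6200
  (¬γ ∧ γ) ∧ ¬β = a·b on (0.0819, 0.6200) = 0.0508
  → value = 0.0508
Under Łukasiewicz:
  ¬γ = 1 − 0.91 = 0.09
  ¬γ ∧ γ = max(0, a+b−1) on (0.09, 0.91) = 0.00
  ¬β = 1 − 0.38 = 0.62
  (¬γ ∧ γ) ∧ ¬β = max(0, a+b−1) on (0.00, 0.62) = 0.00
  → value = 0.0000
|0.0508 − 0.0000| = 0.051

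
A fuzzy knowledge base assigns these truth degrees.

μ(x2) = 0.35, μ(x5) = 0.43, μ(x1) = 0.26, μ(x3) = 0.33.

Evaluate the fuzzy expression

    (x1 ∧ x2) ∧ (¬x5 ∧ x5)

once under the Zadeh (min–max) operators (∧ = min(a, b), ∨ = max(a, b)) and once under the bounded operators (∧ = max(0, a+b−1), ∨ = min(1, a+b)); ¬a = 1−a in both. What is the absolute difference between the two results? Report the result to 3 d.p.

Under Zadeh (min–max):
  x1 ∧ x2 = min(a, b) on (0.26, 0.35) = 0.26
  ¬x5 = 1 − 0.43 = 0.57
  ¬x5 ∧ x5 = min(a, b) on (0.57, 0.43) = 0.43
  (x1 ∧ x2) ∧ (¬x5 ∧ x5) = min(a, b) on (0.26, 0.43) = 0.26
  → value = 0.2600
Under bounded:
  x1 ∧ x2 = max(0, a+b−1) on (0.26, 0.35) = 0.00
  ¬x5 = 1 − 0.43 = 0.57
  ¬x5 ∧ x5 = max(0, a+b−1) on (0.57, 0.43) = 0.00
  (x1 ∧ x2) ∧ (¬x5 ∧ x5) = max(0, a+b−1) on (0.00, 0.00) = 0.00
  → value = 0.0000
|0.2600 − 0.0000| = 0.260

0.260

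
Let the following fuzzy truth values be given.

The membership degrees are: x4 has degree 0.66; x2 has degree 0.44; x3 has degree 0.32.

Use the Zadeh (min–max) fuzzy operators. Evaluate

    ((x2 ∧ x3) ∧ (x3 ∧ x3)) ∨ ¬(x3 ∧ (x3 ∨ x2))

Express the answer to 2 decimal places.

0.68

x2 ∧ x3 = min(a, b) on (0.44, 0.32) = 0.32
x3 ∧ x3 = min(a, b) on (0.32, 0.32) = 0.32
(x2 ∧ x3) ∧ (x3 ∧ x3) = min(a, b) on (0.32, 0.32) = 0.32
x3 ∨ x2 = max(a, b) on (0.32, 0.44) = 0.44
x3 ∧ (x3 ∨ x2) = min(a, b) on (0.32, 0.44) = 0.32
¬(x3 ∧ (x3 ∨ x2)) = 1 − 0.32 = 0.68
((x2 ∧ x3) ∧ (x3 ∧ x3)) ∨ ¬(x3 ∧ (x3 ∨ x2)) = max(a, b) on (0.32, 0.68) = 0.68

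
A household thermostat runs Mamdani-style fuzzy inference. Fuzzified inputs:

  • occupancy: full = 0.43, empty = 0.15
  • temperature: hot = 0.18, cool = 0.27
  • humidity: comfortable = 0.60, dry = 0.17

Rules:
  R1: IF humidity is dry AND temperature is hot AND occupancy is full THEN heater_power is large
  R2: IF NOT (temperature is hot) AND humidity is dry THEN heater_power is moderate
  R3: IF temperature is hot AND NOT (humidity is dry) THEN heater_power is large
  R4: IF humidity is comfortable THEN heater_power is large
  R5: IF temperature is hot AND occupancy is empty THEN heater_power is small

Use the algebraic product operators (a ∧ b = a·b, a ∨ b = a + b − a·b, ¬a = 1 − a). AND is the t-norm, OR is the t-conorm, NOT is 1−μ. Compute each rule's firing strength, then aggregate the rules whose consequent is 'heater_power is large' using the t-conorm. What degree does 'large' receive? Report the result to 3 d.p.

0.664

R1: dry=0.17, hot=0.18, full=0.43; AND[a·b] → w = 0.0132
R2: ¬hot=1−0.18=0.82, dry=0.17; AND[a·b] → w = 0.1394
R3: hot=0.18, ¬dry=1−0.17=0.83; AND[a·b] → w = 0.1494
R4: comfortable=0.60 → w = 0.6000
R5: hot=0.18, empty=0.15; AND[a·b] → w = 0.0270
Rules with consequent 'large': {R1, R3, R4} → strengths 0.0132, 0.1494, 0.6000
Aggregate via t-conorm [a + b − a·b]: 0.6642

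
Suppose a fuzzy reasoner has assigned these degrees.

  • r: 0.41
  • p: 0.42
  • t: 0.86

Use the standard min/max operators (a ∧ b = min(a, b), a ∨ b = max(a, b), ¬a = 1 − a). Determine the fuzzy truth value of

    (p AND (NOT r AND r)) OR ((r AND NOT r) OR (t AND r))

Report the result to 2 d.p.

NOT r = 1 − 0.41 = 0.59
NOT r AND r = min(a, b) on (0.59, 0.41) = 0.41
p AND (NOT r AND r) = min(a, b) on (0.42, 0.41) = 0.41
NOT r = 1 − 0.41 = 0.59
r AND NOT r = min(a, b) on (0.41, 0.59) = 0.41
t AND r = min(a, b) on (0.86, 0.41) = 0.41
(r AND NOT r) OR (t AND r) = max(a, b) on (0.41, 0.41) = 0.41
(p AND (NOT r AND r)) OR ((r AND NOT r) OR (t AND r)) = max(a, b) on (0.41, 0.41) = 0.41

0.41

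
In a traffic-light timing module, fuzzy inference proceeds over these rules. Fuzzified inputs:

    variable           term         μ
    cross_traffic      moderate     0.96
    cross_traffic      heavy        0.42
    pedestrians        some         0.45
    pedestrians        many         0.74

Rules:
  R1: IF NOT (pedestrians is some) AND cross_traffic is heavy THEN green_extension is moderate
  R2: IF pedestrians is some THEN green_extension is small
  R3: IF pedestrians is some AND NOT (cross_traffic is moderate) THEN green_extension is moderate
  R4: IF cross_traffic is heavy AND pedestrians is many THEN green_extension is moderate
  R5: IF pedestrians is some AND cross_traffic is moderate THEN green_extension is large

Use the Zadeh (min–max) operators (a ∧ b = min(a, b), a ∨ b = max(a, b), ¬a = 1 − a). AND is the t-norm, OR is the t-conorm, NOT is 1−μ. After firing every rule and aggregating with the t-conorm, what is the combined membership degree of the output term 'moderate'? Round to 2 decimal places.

0.42

R1: ¬some=1−0.45=0.55, heavy=0.42; AND[min(a, b)] → w = 0.42
R2: some=0.45 → w = 0.45
R3: some=0.45, ¬moderate=1−0.96=0.04; AND[min(a, b)] → w = 0.04
R4: heavy=0.42, many=0.74; AND[min(a, b)] → w = 0.42
R5: some=0.45, moderate=0.96; AND[min(a, b)] → w = 0.45
Rules with consequent 'moderate': {R1, R3, R4} → strengths 0.42, 0.04, 0.42
Aggregate via t-conorm [max(a, b)]: 0.42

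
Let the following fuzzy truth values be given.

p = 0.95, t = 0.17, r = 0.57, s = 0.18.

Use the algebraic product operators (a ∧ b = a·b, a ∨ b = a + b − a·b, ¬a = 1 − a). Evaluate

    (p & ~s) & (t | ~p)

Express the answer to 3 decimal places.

~s = 1 − 0.1800 = 0.8200
p & ~s = a·b on (0.9500, 0.8200) = 0.7790
~p = 1 − 0.9500 = 0.0500
t | ~p = a + b − a·b on (0.1700, 0.0500) = 0.2115
(p & ~s) & (t | ~p) = a·b on (0.7790, 0.2115) = 0.1648

0.165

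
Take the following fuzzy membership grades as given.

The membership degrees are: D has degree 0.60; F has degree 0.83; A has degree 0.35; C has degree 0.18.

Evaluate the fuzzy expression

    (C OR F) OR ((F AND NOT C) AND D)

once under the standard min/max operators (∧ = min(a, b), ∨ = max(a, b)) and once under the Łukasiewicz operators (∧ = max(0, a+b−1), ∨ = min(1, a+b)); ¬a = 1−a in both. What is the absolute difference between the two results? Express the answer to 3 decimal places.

Under standard min/max:
  C OR F = max(a, b) on (0.18, 0.83) = 0.83
  NOT C = 1 − 0.18 = 0.82
  F AND NOT C = min(a, b) on (0.83, 0.82) = 0.82
  (F AND NOT C) AND D = min(a, b) on (0.82, 0.60) = 0.60
  (C OR F) OR ((F AND NOT C) AND D) = max(a, b) on (0.83, 0.60) = 0.83
  → value = 0.8300
Under Łukasiewicz:
  C OR F = min(1, a+b) on (0.18, 0.83) = 1.00
  NOT C = 1 − 0.18 = 0.82
  F AND NOT C = max(0, a+b−1) on (0.83, 0.82) = 0.65
  (F AND NOT C) AND D = max(0, a+b−1) on (0.65, 0.60) = 0.25
  (C OR F) OR ((F AND NOT C) AND D) = min(1, a+b) on (1.00, 0.25) = 1.00
  → value = 1.0000
|0.8300 − 1.0000| = 0.170

0.170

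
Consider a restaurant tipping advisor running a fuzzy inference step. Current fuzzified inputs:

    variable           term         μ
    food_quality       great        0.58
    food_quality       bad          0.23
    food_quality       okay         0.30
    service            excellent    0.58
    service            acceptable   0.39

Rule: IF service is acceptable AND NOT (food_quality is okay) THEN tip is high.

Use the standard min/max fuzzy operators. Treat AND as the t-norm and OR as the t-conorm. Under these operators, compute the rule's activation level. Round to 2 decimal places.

0.39

firing strength: acceptable=0.39, ¬okay=1−0.30=0.70; AND[min(a, b)] → w = 0.39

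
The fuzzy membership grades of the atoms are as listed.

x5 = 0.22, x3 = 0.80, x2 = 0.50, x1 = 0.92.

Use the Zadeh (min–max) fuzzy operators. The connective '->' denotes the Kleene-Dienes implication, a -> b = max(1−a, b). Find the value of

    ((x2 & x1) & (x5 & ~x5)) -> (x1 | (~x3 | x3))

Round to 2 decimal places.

x2 & x1 = min(a, b) on (0.50, 0.92) = 0.50
~x5 = 1 − 0.22 = 0.78
x5 & ~x5 = min(a, b) on (0.22, 0.78) = 0.22
(x2 & x1) & (x5 & ~x5) = min(a, b) on (0.50, 0.22) = 0.22
~x3 = 1 − 0.80 = 0.20
~x3 | x3 = max(a, b) on (0.20, 0.80) = 0.80
x1 | (~x3 | x3) = max(a, b) on (0.92, 0.80) = 0.92
((x2 & x1) & (x5 & ~x5)) -> (x1 | (~x3 | x3))  [Kleene-Dienes: max(1−a, b)] with a=0.22, b=0.92 → 0.92

0.92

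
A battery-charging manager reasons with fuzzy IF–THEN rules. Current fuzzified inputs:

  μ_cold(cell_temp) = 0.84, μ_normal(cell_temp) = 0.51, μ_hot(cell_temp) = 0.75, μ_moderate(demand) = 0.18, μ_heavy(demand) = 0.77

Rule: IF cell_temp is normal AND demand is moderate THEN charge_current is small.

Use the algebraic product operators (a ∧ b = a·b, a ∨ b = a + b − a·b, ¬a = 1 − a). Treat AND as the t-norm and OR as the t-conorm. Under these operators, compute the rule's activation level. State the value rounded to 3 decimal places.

0.092

firing strength: normal=0.51, moderate=0.18; AND[a·b] → w = 0.0918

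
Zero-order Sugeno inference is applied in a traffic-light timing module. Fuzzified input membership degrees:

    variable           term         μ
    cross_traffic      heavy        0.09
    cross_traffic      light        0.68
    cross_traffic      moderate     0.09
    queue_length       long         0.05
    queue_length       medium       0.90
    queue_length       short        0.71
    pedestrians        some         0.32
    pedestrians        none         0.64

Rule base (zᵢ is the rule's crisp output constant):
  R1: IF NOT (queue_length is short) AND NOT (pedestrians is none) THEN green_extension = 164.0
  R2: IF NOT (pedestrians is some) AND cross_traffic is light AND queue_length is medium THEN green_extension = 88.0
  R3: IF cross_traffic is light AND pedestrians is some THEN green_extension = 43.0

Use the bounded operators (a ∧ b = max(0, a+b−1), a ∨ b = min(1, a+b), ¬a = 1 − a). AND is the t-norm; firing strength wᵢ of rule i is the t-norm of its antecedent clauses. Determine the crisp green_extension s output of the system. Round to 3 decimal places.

88.000

R1 (z=164.0): ¬short=1−0.71=0.29, ¬none=1−0.64=0.36; AND[max(0, a+b−1)] → w = 0.00
R2 (z=88.0): ¬some=1−0.32=0.68, light=0.68, medium=0.90; AND[max(0, a+b−1)] → w = 0.26
R3 (z=43.0): light=0.68, some=0.32; AND[max(0, a+b−1)] → w = 0.00
Weighted average = (0.00·164.0 + 0.26·88.0 + 0.00·43.0) / (0.00 + 0.26 + 0.00)
  = 22.8800 / 0.2600 = 88.000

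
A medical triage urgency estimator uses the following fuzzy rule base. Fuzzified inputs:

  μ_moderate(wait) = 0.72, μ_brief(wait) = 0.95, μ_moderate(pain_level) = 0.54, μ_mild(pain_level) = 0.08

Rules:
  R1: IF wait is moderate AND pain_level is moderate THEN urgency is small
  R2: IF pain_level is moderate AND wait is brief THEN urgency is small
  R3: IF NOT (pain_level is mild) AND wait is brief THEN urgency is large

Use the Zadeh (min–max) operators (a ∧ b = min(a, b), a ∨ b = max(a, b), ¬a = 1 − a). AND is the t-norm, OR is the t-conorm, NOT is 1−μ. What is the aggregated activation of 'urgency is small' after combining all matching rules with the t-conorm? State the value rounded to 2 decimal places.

R1: moderate=0.72, moderate=0.54; AND[min(a, b)] → w = 0.54
R2: moderate=0.54, brief=0.95; AND[min(a, b)] → w = 0.54
R3: ¬mild=1−0.08=0.92, brief=0.95; AND[min(a, b)] → w = 0.92
Rules with consequent 'small': {R1, R2} → strengths 0.54, 0.54
Aggregate via t-conorm [max(a, b)]: 0.54

0.54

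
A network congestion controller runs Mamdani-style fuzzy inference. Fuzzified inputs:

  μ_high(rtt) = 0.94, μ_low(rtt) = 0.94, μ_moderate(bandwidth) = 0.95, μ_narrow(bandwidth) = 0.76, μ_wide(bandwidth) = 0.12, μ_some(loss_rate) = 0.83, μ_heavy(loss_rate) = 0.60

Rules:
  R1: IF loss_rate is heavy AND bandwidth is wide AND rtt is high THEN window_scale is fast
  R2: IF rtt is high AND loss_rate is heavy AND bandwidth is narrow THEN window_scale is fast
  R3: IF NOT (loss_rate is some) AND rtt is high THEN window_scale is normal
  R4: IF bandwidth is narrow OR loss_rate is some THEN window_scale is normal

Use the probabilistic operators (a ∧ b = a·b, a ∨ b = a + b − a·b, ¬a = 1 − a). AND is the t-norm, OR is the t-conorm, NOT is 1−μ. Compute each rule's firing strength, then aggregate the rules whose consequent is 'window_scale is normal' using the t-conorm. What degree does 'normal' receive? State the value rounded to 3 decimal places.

R1: heavy=0.60, wide=0.12, high=0.94; AND[a·b] → w = 0.0677
R2: high=0.94, heavy=0.60, narrow=0.76; AND[a·b] → w = 0.4286
R3: ¬some=1−0.83=0.17, high=0.94; AND[a·b] → w = 0.1598
R4: narrow=0.76, some=0.83; OR[a + b − a·b] → w = 0.9592
Rules with consequent 'normal': {R3, R4} → strengths 0.1598, 0.9592
Aggregate via t-conorm [a + b − a·b]: 0.9657

0.966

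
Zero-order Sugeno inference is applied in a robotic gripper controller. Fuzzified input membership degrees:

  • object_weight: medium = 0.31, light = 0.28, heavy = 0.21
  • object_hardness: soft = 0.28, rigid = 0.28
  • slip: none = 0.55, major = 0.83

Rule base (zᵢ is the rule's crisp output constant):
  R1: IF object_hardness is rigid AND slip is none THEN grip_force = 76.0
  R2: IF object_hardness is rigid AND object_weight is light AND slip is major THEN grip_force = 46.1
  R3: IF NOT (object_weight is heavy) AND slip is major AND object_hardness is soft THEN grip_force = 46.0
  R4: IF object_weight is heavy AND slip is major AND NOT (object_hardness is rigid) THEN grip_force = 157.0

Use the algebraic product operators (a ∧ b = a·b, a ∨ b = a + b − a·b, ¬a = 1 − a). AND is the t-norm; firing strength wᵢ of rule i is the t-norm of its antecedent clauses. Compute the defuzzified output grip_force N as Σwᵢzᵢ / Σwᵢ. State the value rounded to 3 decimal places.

81.134

R1 (z=76.0): rigid=0.28, none=0.55; AND[a·b] → w = 0.1540
R2 (z=46.1): rigid=0.28, light=0.28, major=0.83; AND[a·b] → w = 0.0651
R3 (z=46.0): ¬heavy=1−0.21=0.79, major=0.83, soft=0.28; AND[a·b] → w = 0.1836
R4 (z=157.0): heavy=0.21, major=0.83, ¬rigid=1−0.28=0.72; AND[a·b] → w = 0.1255
Weighted average = (0.1540·76.0 + 0.0651·46.1 + 0.1836·46.0 + 0.1255·157.0) / (0.1540 + 0.0651 + 0.1836 + 0.1255)
  = 42.8521 / 0.5282 = 81.134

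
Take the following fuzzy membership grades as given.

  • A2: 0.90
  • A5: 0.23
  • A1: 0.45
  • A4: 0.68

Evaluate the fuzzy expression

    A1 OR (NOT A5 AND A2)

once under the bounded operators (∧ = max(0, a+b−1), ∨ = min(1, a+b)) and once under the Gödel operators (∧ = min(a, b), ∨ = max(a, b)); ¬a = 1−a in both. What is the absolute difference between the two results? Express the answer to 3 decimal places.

Under bounded:
  NOT A5 = 1 − 0.23 = 0.77
  NOT A5 AND A2 = max(0, a+b−1) on (0.77, 0.90) = 0.67
  A1 OR (NOT A5 AND A2) = min(1, a+b) on (0.45, 0.67) = 1.00
  → value = 1.0000
Under Gödel:
  NOT A5 = 1 − 0.23 = 0.77
  NOT A5 AND A2 = min(a, b) on (0.77, 0.90) = 0.77
  A1 OR (NOT A5 AND A2) = max(a, b) on (0.45, 0.77) = 0.77
  → value = 0.7700
|1.0000 − 0.7700| = 0.230

0.230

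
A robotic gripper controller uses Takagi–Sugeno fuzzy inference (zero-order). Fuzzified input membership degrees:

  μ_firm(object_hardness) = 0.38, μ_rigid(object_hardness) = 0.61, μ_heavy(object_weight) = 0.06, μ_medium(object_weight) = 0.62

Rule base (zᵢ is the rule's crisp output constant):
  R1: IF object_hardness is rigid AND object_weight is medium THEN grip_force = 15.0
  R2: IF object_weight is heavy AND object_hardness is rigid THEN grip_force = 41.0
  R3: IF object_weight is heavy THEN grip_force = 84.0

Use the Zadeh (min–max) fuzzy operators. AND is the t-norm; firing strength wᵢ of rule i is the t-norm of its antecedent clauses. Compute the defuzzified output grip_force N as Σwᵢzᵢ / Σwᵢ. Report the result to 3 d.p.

R1 (z=15.0): rigid=0.61, medium=0.62; AND[min(a, b)] → w = 0.61
R2 (z=41.0): heavy=0.06, rigid=0.61; AND[min(a, b)] → w = 0.06
R3 (z=84.0): heavy=0.06 → w = 0.06
Weighted average = (0.61·15.0 + 0.06·41.0 + 0.06·84.0) / (0.61 + 0.06 + 0.06)
  = 16.6500 / 0.7300 = 22.808

22.808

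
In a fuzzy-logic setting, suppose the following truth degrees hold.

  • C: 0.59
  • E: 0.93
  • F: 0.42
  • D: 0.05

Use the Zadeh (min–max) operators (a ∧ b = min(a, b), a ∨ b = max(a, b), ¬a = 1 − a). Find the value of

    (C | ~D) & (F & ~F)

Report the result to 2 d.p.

~D = 1 − 0.05 = 0.95
C | ~D = max(a, b) on (0.59, 0.95) = 0.95
~F = 1 − 0.42 = 0.58
F & ~F = min(a, b) on (0.42, 0.58) = 0.42
(C | ~D) & (F & ~F) = min(a, b) on (0.95, 0.42) = 0.42

0.42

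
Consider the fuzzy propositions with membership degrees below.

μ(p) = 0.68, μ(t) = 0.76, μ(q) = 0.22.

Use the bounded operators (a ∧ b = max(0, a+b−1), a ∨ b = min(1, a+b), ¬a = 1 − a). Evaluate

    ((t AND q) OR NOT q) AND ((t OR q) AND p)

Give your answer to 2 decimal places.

0.44

t AND q = max(0, a+b−1) on (0.76, 0.22) = 0.00
NOT q = 1 − 0.22 = 0.78
(t AND q) OR NOT q = min(1, a+b) on (0.00, 0.78) = 0.78
t OR q = min(1, a+b) on (0.76, 0.22) = 0.98
(t OR q) AND p = max(0, a+b−1) on (0.98, 0.68) = 0.66
((t AND q) OR NOT q) AND ((t OR q) AND p) = max(0, a+b−1) on (0.78, 0.66) = 0.44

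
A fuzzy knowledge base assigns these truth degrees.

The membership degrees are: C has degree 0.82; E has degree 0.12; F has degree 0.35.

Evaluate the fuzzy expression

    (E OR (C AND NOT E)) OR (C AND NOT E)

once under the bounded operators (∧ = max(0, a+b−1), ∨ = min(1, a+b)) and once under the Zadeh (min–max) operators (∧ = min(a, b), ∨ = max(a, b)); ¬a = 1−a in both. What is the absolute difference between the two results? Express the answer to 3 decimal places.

Under bounded:
  NOT E = 1 − 0.12 = 0.88
  C AND NOT E = max(0, a+b−1) on (0.82, 0.88) = 0.70
  E OR (C AND NOT E) = min(1, a+b) on (0.12, 0.70) = 0.82
  NOT E = 1 − 0.12 = 0.88
  C AND NOT E = max(0, a+b−1) on (0.82, 0.88) = 0.70
  (E OR (C AND NOT E)) OR (C AND NOT E) = min(1, a+b) on (0.82, 0.70) = 1.00
  → value = 1.0000
Under Zadeh (min–max):
  NOT E = 1 − 0.12 = 0.88
  C AND NOT E = min(a, b) on (0.82, 0.88) = 0.82
  E OR (C AND NOT E) = max(a, b) on (0.12, 0.82) = 0.82
  NOT E = 1 − 0.12 = 0.88
  C AND NOT E = min(a, b) on (0.82, 0.88) = 0.82
  (E OR (C AND NOT E)) OR (C AND NOT E) = max(a, b) on (0.82, 0.82) = 0.82
  → value = 0.8200
|1.0000 − 0.8200| = 0.180

0.180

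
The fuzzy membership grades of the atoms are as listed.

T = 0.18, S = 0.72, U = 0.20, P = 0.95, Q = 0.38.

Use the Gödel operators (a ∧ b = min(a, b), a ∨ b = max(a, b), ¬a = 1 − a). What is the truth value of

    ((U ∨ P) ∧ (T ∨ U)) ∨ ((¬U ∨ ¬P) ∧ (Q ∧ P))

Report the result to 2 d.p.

0.38

U ∨ P = max(a, b) on (0.20, 0.95) = 0.95
T ∨ U = max(a, b) on (0.18, 0.20) = 0.20
(U ∨ P) ∧ (T ∨ U) = min(a, b) on (0.95, 0.20) = 0.20
¬U = 1 − 0.20 = 0.80
¬P = 1 − 0.95 = 0.05
¬U ∨ ¬P = max(a, b) on (0.80, 0.05) = 0.80
Q ∧ P = min(a, b) on (0.38, 0.95) = 0.38
(¬U ∨ ¬P) ∧ (Q ∧ P) = min(a, b) on (0.80, 0.38) = 0.38
((U ∨ P) ∧ (T ∨ U)) ∨ ((¬U ∨ ¬P) ∧ (Q ∧ P)) = max(a, b) on (0.20, 0.38) = 0.38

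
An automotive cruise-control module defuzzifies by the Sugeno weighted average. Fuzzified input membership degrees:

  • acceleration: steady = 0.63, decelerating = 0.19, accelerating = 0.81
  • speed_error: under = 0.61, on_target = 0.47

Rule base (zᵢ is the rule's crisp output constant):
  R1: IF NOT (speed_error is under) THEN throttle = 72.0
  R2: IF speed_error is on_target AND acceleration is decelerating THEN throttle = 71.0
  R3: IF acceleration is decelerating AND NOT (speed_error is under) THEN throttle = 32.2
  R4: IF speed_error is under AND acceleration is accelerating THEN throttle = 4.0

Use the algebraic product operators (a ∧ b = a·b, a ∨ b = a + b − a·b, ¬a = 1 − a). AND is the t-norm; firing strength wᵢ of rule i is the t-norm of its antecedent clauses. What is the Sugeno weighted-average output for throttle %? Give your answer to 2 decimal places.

37.02

R1 (z=72.0): ¬under=1−0.61=0.39 → w = 0.3900
R2 (z=71.0): on_target=0.47, decelerating=0.19; AND[a·b] → w = 0.0893
R3 (z=32.2): decelerating=0.19, ¬under=1−0.61=0.39; AND[a·b] → w = 0.0741
R4 (z=4.0): under=0.61, accelerating=0.81; AND[a·b] → w = 0.4941
Weighted average = (0.3900·72.0 + 0.0893·71.0 + 0.0741·32.2 + 0.4941·4.0) / (0.3900 + 0.0893 + 0.0741 + 0.4941)
  = 38.7827 / 1.0475 = 37.02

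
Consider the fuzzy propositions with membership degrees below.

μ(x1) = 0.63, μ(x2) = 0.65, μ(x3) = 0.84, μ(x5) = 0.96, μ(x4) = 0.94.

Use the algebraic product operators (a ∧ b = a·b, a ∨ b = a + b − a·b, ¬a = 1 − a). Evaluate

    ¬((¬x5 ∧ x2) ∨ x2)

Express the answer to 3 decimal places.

0.341

¬x5 = 1 − 0.9600 = 0.0400
¬x5 ∧ x2 = a·b on (0.0400, 0.6500) = 0.0260
(¬x5 ∧ x2) ∨ x2 = a + b − a·b on (0.0260, 0.6500) = 0.6591
¬((¬x5 ∧ x2) ∨ x2) = 1 − 0.6591 = 0.3409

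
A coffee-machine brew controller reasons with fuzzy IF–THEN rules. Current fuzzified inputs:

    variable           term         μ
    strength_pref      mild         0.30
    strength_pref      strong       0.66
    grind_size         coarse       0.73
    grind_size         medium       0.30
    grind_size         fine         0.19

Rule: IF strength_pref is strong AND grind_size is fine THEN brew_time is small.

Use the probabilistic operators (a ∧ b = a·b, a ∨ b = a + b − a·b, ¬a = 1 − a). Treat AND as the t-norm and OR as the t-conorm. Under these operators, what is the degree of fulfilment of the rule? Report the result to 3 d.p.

0.125

firing strength: strong=0.66, fine=0.19; AND[a·b] → w = 0.1254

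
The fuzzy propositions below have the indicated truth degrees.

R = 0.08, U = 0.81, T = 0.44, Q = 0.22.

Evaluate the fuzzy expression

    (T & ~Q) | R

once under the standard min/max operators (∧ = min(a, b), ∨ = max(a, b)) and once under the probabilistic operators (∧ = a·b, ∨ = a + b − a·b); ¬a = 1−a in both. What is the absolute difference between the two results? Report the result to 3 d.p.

Under standard min/max:
  ~Q = 1 − 0.22 = 0.78
  T & ~Q = min(a, b) on (0.44, 0.78) = 0.44
  (T & ~Q) | R = max(a, b) on (0.44, 0.08) = 0.44
  → value = 0.4400
Under probabilistic:
  ~Q = 1 − 0.2200 = 0.7800
  T & ~Q = a·b on (0.4400, 0.7800) = 0.3432
  (T & ~Q) | R = a + b − a·b on (0.3432, 0.0800) = 0.3957
  → value = 0.3957
|0.4400 − 0.3957| = 0.044

0.044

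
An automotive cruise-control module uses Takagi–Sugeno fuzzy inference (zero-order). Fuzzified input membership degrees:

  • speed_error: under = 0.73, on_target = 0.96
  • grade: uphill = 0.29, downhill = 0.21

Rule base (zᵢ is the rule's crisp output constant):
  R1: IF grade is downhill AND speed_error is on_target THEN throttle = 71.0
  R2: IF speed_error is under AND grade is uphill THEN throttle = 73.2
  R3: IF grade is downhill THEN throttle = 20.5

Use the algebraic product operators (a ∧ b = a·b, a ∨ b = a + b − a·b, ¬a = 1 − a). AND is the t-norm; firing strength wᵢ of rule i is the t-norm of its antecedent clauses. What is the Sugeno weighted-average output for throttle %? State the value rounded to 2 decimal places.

R1 (z=71.0): downhill=0.21, on_target=0.96; AND[a·b] → w = 0.2016
R2 (z=73.2): under=0.73, uphill=0.29; AND[a·b] → w = 0.2117
R3 (z=20.5): downhill=0.21 → w = 0.2100
Weighted average = (0.2016·71.0 + 0.2117·73.2 + 0.2100·20.5) / (0.2016 + 0.2117 + 0.2100)
  = 34.1150 / 0.6233 = 54.73

54.73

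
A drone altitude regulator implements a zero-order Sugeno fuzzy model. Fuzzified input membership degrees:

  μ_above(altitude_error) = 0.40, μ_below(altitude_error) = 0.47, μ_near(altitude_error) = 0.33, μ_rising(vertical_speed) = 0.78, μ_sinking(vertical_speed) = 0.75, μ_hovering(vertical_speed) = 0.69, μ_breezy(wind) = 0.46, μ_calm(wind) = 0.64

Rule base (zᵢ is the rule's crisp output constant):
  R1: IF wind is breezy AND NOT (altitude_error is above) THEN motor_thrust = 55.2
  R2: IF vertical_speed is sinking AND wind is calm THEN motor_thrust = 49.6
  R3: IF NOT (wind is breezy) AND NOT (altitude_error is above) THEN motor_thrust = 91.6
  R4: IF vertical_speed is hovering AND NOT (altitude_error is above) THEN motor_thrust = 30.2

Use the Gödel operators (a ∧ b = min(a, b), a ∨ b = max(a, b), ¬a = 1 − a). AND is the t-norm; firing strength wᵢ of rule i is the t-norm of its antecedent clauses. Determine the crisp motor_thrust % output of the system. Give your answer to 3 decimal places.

R1 (z=55.2): breezy=0.46, ¬above=1−0.40=0.60; AND[min(a, b)] → w = 0.46
R2 (z=49.6): sinking=0.75, calm=0.64; AND[min(a, b)] → w = 0.64
R3 (z=91.6): ¬breezy=1−0.46=0.54, ¬above=1−0.40=0.60; AND[min(a, b)] → w = 0.54
R4 (z=30.2): hovering=0.69, ¬above=1−0.40=0.60; AND[min(a, b)] → w = 0.60
Weighted average = (0.46·55.2 + 0.64·49.6 + 0.54·91.6 + 0.60·30.2) / (0.46 + 0.64 + 0.54 + 0.60)
  = 124.7200 / 2.2400 = 55.679

55.679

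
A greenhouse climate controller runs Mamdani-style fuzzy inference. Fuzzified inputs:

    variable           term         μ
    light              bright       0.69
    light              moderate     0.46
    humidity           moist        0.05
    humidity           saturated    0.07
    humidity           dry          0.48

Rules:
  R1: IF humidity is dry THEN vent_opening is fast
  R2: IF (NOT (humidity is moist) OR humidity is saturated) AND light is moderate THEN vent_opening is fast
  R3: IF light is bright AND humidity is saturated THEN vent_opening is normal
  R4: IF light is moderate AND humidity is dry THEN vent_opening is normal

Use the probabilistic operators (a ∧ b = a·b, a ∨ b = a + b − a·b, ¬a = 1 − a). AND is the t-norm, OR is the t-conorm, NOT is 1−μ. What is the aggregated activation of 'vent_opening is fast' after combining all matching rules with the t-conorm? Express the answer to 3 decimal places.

0.708

R1: dry=0.48 → w = 0.4800
R2: (¬moist=1−0.05=0.95 OR saturated=0.07) = 0.9535; AND[a·b] with moderate=0.46 → w = 0.4386
R3: bright=0.69, saturated=0.07; AND[a·b] → w = 0.0483
R4: moderate=0.46, dry=0.48; AND[a·b] → w = 0.2208
Rules with consequent 'fast': {R1, R2} → strengths 0.4800, 0.4386
Aggregate via t-conorm [a + b − a·b]: 0.7081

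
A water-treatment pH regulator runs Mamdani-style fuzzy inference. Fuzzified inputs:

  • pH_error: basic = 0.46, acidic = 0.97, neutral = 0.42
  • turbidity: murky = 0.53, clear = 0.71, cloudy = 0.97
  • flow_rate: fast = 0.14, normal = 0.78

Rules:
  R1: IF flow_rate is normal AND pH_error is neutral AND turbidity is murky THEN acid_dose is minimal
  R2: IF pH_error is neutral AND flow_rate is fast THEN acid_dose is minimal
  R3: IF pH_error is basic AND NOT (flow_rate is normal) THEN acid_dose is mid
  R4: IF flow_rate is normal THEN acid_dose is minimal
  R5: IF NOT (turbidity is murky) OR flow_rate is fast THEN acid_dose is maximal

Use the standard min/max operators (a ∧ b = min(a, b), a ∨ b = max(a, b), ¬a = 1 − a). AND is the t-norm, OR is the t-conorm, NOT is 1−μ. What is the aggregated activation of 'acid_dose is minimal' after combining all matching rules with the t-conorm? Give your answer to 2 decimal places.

0.78

R1: normal=0.78, neutral=0.42, murky=0.53; AND[min(a, b)] → w = 0.42
R2: neutral=0.42, fast=0.14; AND[min(a, b)] → w = 0.14
R3: basic=0.46, ¬normal=1−0.78=0.22; AND[min(a, b)] → w = 0.22
R4: normal=0.78 → w = 0.78
R5: ¬murky=1−0.53=0.47, fast=0.14; OR[max(a, b)] → w = 0.47
Rules with consequent 'minimal': {R1, R2, R4} → strengths 0.42, 0.14, 0.78
Aggregate via t-conorm [max(a, b)]: 0.78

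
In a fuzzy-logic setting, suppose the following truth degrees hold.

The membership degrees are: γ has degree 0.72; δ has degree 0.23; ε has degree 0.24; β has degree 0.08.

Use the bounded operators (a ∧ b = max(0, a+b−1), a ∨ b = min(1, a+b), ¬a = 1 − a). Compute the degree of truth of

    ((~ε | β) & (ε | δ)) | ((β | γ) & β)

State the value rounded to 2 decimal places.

~ε = 1 − 0.24 = 0.76
~ε | β = min(1, a+b) on (0.76, 0.08) = 0.84
ε | δ = min(1, a+b) on (0.24, 0.23) = 0.47
(~ε | β) & (ε | δ) = max(0, a+b−1) on (0.84, 0.47) = 0.31
β | γ = min(1, a+b) on (0.08, 0.72) = 0.80
(β | γ) & β = max(0, a+b−1) on (0.80, 0.08) = 0.00
((~ε | β) & (ε | δ)) | ((β | γ) & β) = min(1, a+b) on (0.31, 0.00) = 0.31

0.31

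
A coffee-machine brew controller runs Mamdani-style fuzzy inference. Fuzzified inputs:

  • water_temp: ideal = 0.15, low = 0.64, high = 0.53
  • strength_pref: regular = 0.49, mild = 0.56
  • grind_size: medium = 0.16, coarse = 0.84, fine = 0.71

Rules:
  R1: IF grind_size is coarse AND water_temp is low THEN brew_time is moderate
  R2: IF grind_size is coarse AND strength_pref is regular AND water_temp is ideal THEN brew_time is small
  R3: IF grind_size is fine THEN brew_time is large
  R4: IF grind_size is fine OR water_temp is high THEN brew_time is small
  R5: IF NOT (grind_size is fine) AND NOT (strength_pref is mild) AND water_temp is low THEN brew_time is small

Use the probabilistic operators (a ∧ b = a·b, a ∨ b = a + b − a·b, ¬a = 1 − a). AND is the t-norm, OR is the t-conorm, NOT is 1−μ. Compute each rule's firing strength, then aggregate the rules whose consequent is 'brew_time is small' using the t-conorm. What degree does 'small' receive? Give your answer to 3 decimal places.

0.883

R1: coarse=0.84, low=0.64; AND[a·b] → w = 0.5376
R2: coarse=0.84, regular=0.49, ideal=0.15; AND[a·b] → w = 0.0617
R3: fine=0.71 → w = 0.7100
R4: fine=0.71, high=0.53; OR[a + b − a·b] → w = 0.8637
R5: ¬fine=1−0.71=0.29, ¬mild=1−0.56=0.44, low=0.64; AND[a·b] → w = 0.0817
Rules with consequent 'small': {R2, R4, R5} → strengths 0.0617, 0.8637, 0.0817
Aggregate via t-conorm [a + b − a·b]: 0.8826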